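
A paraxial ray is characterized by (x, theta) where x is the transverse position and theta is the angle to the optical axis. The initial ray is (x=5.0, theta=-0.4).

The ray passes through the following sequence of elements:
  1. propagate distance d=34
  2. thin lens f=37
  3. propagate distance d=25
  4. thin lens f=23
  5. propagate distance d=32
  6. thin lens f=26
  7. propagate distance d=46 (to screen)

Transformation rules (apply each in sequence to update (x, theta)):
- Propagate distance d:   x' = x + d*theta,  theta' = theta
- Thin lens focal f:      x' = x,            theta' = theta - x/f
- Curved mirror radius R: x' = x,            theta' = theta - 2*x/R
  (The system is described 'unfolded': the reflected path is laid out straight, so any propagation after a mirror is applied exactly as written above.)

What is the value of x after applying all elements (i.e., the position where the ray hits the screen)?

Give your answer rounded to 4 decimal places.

Answer: 18.1454

Derivation:
Initial: x=5.0000 theta=-0.4000
After 1 (propagate distance d=34): x=-8.6000 theta=-0.4000
After 2 (thin lens f=37): x=-8.6000 theta=-31/185 (≈-0.1676)
After 3 (propagate distance d=25): x=-2366/185 (≈-12.7892) theta=-31/185 (≈-0.1676)
After 4 (thin lens f=23): x=-2366/185 (≈-12.7892) theta=1653/4255 (≈0.3885)
After 5 (propagate distance d=32): x=-1522/4255 (≈-0.3577) theta=1653/4255 (≈0.3885)
After 6 (thin lens f=26): x=-1522/4255 (≈-0.3577) theta=4450/11063 (≈0.4022)
After 7 (propagate distance d=46 (to screen)): x=1003714/55315 (≈18.1454) theta=4450/11063 (≈0.4022)
Rounded to 4 decimal places: x = 18.1454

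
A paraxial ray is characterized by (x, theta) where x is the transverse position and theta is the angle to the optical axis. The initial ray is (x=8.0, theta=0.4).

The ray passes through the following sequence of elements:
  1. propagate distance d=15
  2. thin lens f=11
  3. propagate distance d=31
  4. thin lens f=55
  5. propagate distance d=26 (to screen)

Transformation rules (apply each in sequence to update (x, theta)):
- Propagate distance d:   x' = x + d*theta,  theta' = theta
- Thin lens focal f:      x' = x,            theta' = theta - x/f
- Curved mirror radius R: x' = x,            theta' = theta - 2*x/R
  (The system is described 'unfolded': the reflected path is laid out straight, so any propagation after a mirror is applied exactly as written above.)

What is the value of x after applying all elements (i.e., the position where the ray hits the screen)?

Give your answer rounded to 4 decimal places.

Initial: x=8.0000 theta=0.4000
After 1 (propagate distance d=15): x=14.0000 theta=0.4000
After 2 (thin lens f=11): x=14.0000 theta=-48/55 (≈-0.8727)
After 3 (propagate distance d=31): x=-718/55 (≈-13.0545) theta=-48/55 (≈-0.8727)
After 4 (thin lens f=55): x=-718/55 (≈-13.0545) theta=-1922/3025 (≈-0.6354)
After 5 (propagate distance d=26 (to screen)): x=-89462/3025 (≈-29.5742) theta=-1922/3025 (≈-0.6354)
Rounded to 4 decimal places: x = -29.5742

Answer: -29.5742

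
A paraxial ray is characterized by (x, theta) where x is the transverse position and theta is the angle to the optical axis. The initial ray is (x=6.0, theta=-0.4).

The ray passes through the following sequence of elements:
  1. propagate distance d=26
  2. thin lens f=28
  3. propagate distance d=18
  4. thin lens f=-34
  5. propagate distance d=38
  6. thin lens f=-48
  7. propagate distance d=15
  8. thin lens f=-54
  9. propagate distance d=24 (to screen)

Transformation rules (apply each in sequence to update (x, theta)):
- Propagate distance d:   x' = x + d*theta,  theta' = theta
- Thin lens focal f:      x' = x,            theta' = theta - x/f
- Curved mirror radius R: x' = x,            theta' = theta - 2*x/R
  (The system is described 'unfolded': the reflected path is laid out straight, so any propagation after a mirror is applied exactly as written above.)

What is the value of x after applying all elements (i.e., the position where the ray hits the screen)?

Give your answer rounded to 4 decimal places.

Initial: x=6.0000 theta=-0.4000
After 1 (propagate distance d=26): x=-4.4000 theta=-0.4000
After 2 (thin lens f=28): x=-4.4000 theta=-17/70 (≈-0.2429)
After 3 (propagate distance d=18): x=-307/35 (≈-8.7714) theta=-17/70 (≈-0.2429)
After 4 (thin lens f=-34): x=-307/35 (≈-8.7714) theta=-298/595 (≈-0.5008)
After 5 (propagate distance d=38): x=-16543/595 (≈-27.8034) theta=-298/595 (≈-0.5008)
After 6 (thin lens f=-48): x=-16543/595 (≈-27.8034) theta=-30847/28560 (≈-1.0801)
After 7 (propagate distance d=15): x=-418923/9520 (≈-44.0045) theta=-30847/28560 (≈-1.0801)
After 8 (thin lens f=-54): x=-418923/9520 (≈-44.0045) theta=-15463/8160 (≈-1.8950)
After 9 (propagate distance d=24 (to screen)): x=-50111/560 (≈-89.4839) theta=-15463/8160 (≈-1.8950)
Rounded to 4 decimal places: x = -89.4839

Answer: -89.4839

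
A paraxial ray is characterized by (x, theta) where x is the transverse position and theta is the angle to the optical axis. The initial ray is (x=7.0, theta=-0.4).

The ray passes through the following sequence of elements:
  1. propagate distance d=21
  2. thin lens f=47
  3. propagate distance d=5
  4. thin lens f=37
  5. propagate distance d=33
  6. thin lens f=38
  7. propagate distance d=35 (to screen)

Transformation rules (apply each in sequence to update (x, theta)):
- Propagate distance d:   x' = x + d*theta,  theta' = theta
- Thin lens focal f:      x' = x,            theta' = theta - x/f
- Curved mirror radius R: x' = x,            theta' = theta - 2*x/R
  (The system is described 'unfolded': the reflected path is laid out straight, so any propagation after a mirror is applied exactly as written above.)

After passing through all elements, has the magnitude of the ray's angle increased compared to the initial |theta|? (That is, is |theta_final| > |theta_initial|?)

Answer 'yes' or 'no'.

Answer: no

Derivation:
Initial: x=7.0000 theta=-0.4000
After 1 (propagate distance d=21): x=-1.4000 theta=-0.4000
After 2 (thin lens f=47): x=-1.4000 theta=-87/235 (≈-0.3702)
After 3 (propagate distance d=5): x=-764/235 (≈-3.2511) theta=-87/235 (≈-0.3702)
After 4 (thin lens f=37): x=-764/235 (≈-3.2511) theta=-491/1739 (≈-0.2823)
After 5 (propagate distance d=33): x=-109283/8695 (≈-12.5685) theta=-491/1739 (≈-0.2823)
After 6 (thin lens f=38): x=-109283/8695 (≈-12.5685) theta=15993/330410 (≈0.0484)
After 7 (propagate distance d=35 (to screen)): x=-3592999/330410 (≈-10.8744) theta=15993/330410 (≈0.0484)
|theta_initial|=0.4000 |theta_final|=15993/330410 (≈0.0484) -> not increased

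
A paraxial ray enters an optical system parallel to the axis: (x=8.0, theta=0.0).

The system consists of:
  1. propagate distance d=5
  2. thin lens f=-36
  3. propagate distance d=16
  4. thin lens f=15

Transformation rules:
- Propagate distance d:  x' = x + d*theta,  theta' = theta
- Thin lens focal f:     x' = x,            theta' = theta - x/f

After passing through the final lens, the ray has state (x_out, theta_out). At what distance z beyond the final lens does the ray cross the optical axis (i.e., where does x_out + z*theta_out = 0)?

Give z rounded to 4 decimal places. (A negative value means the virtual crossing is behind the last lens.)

Initial: x=8.0000 theta=0.0000
After 1 (propagate distance d=5): x=8.0000 theta=0.0000
After 2 (thin lens f=-36): x=8.0000 theta=2/9 (≈0.2222)
After 3 (propagate distance d=16): x=104/9 (≈11.5556) theta=2/9 (≈0.2222)
After 4 (thin lens f=15): x=104/9 (≈11.5556) theta=-74/135 (≈-0.5481)
z_focus = -x_out/theta_out = -(104/9)/(-74/135) = 780/37 ≈ 21.0811
Rounded to 4 decimal places: z = 21.0811

Answer: 21.0811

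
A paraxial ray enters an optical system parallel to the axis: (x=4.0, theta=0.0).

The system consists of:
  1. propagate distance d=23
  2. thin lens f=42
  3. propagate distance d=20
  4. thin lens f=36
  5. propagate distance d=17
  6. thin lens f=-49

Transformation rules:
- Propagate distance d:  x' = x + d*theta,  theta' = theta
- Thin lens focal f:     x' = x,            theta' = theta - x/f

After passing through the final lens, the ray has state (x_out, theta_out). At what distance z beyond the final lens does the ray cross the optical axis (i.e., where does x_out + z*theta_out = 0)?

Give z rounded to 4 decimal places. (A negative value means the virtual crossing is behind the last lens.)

Initial: x=4.0000 theta=0.0000
After 1 (propagate distance d=23): x=4.0000 theta=0.0000
After 2 (thin lens f=42): x=4.0000 theta=-2/21 (≈-0.0952)
After 3 (propagate distance d=20): x=44/21 (≈2.0952) theta=-2/21 (≈-0.0952)
After 4 (thin lens f=36): x=44/21 (≈2.0952) theta=-29/189 (≈-0.1534)
After 5 (propagate distance d=17): x=-97/189 (≈-0.5132) theta=-29/189 (≈-0.1534)
After 6 (thin lens f=-49): x=-97/189 (≈-0.5132) theta=-506/3087 (≈-0.1639)
z_focus = -x_out/theta_out = -(-97/189)/(-506/3087) = -4753/1518 ≈ -3.1311
Rounded to 4 decimal places: z = -3.1311

Answer: -3.1311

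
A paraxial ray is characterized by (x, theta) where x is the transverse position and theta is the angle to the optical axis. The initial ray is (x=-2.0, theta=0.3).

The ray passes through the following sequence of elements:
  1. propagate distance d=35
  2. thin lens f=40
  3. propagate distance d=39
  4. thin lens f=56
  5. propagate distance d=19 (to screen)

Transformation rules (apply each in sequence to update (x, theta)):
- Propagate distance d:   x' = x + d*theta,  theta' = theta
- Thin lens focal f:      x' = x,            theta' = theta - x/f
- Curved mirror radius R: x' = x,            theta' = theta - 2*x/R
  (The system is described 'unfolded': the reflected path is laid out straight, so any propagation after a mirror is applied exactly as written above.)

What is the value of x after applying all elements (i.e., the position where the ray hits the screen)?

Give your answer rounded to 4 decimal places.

Answer: 9.5333

Derivation:
Initial: x=-2.0000 theta=0.3000
After 1 (propagate distance d=35): x=8.5000 theta=0.3000
After 2 (thin lens f=40): x=8.5000 theta=0.0875
After 3 (propagate distance d=39): x=11.9125 theta=0.0875
After 4 (thin lens f=56): x=11.9125 theta=-561/4480 (≈-0.1252)
After 5 (propagate distance d=19 (to screen)): x=42709/4480 (≈9.5333) theta=-561/4480 (≈-0.1252)
Rounded to 4 decimal places: x = 9.5333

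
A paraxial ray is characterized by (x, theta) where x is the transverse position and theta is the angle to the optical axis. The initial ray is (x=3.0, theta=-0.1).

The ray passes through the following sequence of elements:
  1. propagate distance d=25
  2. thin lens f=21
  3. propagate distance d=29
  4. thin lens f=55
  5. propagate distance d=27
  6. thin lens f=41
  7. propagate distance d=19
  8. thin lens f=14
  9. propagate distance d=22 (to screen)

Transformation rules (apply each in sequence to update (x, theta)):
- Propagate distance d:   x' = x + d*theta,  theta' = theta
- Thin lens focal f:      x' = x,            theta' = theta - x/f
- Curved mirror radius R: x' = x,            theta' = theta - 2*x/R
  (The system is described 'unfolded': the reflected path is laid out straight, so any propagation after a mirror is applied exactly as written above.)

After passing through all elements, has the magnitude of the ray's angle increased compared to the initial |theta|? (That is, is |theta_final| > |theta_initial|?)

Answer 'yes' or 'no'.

Answer: yes

Derivation:
Initial: x=3.0000 theta=-0.1000
After 1 (propagate distance d=25): x=0.5000 theta=-0.1000
After 2 (thin lens f=21): x=0.5000 theta=-13/105 (≈-0.1238)
After 3 (propagate distance d=29): x=-649/210 (≈-3.0905) theta=-13/105 (≈-0.1238)
After 4 (thin lens f=55): x=-649/210 (≈-3.0905) theta=-71/1050 (≈-0.0676)
After 5 (propagate distance d=27): x=-2581/525 (≈-4.9162) theta=-71/1050 (≈-0.0676)
After 6 (thin lens f=41): x=-2581/525 (≈-4.9162) theta=2251/43050 (≈0.0523)
After 7 (propagate distance d=19): x=-56291/14350 (≈-3.9227) theta=2251/43050 (≈0.0523)
After 8 (thin lens f=14): x=-56291/14350 (≈-3.9227) theta=200387/602700 (≈0.3325)
After 9 (propagate distance d=22 (to screen)): x=511073/150675 (≈3.3919) theta=200387/602700 (≈0.3325)
|theta_initial|=0.1000 |theta_final|=200387/602700 (≈0.3325) -> increased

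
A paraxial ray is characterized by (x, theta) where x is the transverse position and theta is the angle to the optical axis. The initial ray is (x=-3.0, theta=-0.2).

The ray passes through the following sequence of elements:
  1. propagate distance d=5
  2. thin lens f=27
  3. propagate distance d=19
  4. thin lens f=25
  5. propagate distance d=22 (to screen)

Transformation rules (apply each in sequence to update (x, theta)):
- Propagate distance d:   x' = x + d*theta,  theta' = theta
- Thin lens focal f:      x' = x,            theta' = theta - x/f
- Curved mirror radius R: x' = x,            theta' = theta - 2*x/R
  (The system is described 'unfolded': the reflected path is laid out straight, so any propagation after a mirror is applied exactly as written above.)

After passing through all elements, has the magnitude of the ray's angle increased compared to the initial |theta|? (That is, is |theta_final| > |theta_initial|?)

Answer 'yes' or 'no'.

Initial: x=-3.0000 theta=-0.2000
After 1 (propagate distance d=5): x=-4.0000 theta=-0.2000
After 2 (thin lens f=27): x=-4.0000 theta=-7/135 (≈-0.0519)
After 3 (propagate distance d=19): x=-673/135 (≈-4.9852) theta=-7/135 (≈-0.0519)
After 4 (thin lens f=25): x=-673/135 (≈-4.9852) theta=166/1125 (≈0.1476)
After 5 (propagate distance d=22 (to screen)): x=-5869/3375 (≈-1.7390) theta=166/1125 (≈0.1476)
|theta_initial|=0.2000 |theta_final|=166/1125 (≈0.1476) -> not increased

Answer: no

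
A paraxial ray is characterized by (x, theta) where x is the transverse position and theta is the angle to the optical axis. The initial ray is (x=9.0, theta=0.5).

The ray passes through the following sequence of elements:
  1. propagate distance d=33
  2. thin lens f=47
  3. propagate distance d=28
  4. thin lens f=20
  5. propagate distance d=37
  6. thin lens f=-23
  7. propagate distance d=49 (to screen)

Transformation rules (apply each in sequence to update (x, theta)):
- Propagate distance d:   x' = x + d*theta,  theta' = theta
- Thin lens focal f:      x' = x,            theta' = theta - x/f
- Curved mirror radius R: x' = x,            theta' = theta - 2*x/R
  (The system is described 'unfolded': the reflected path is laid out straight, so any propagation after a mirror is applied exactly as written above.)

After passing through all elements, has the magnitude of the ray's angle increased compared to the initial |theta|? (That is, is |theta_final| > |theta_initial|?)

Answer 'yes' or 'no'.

Answer: yes

Derivation:
Initial: x=9.0000 theta=0.5000
After 1 (propagate distance d=33): x=25.5000 theta=0.5000
After 2 (thin lens f=47): x=25.5000 theta=-2/47 (≈-0.0426)
After 3 (propagate distance d=28): x=2285/94 (≈24.3085) theta=-2/47 (≈-0.0426)
After 4 (thin lens f=20): x=2285/94 (≈24.3085) theta=-473/376 (≈-1.2580)
After 5 (propagate distance d=37): x=-8361/376 (≈-22.2367) theta=-473/376 (≈-1.2580)
After 6 (thin lens f=-23): x=-8361/376 (≈-22.2367) theta=-2405/1081 (≈-2.2248)
After 7 (propagate distance d=49 (to screen)): x=-1135063/8648 (≈-131.2515) theta=-2405/1081 (≈-2.2248)
|theta_initial|=0.5000 |theta_final|=2405/1081 (≈2.2248) -> increased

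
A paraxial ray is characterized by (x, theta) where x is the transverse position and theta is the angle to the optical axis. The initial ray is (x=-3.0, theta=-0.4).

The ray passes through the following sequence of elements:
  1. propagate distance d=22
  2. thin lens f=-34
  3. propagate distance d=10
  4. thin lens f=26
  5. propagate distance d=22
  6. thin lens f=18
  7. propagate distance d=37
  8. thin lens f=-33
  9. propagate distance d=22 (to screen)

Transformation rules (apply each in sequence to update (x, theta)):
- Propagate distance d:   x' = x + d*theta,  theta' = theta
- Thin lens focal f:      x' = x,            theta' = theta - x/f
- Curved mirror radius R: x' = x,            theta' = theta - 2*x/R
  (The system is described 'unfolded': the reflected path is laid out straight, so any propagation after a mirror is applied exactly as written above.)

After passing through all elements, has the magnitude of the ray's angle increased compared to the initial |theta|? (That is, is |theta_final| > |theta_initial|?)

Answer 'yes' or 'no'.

Initial: x=-3.0000 theta=-0.4000
After 1 (propagate distance d=22): x=-11.8000 theta=-0.4000
After 2 (thin lens f=-34): x=-11.8000 theta=-127/170 (≈-0.7471)
After 3 (propagate distance d=10): x=-1638/85 (≈-19.2706) theta=-127/170 (≈-0.7471)
After 4 (thin lens f=26): x=-1638/85 (≈-19.2706) theta=-1/170 (≈-0.0059)
After 5 (propagate distance d=22): x=-19.4000 theta=-1/170 (≈-0.0059)
After 6 (thin lens f=18): x=-19.4000 theta=164/153 (≈1.0719)
After 7 (propagate distance d=37): x=15499/765 (≈20.2601) theta=164/153 (≈1.0719)
After 8 (thin lens f=-33): x=15499/765 (≈20.2601) theta=3869/2295 (≈1.6858)
After 9 (propagate distance d=22 (to screen)): x=26323/459 (≈57.3486) theta=3869/2295 (≈1.6858)
|theta_initial|=0.4000 |theta_final|=3869/2295 (≈1.6858) -> increased

Answer: yes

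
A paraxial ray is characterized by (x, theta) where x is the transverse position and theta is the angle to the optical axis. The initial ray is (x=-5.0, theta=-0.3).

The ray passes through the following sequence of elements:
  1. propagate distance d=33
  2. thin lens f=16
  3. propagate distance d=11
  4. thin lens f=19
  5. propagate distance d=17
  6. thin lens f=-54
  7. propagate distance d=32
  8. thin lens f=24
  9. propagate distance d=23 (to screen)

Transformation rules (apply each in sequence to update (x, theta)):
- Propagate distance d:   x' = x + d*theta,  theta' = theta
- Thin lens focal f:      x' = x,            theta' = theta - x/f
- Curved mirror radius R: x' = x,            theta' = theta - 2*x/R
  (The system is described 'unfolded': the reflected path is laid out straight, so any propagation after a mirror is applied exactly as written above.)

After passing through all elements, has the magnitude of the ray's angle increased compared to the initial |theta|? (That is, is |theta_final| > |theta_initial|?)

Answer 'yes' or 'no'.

Answer: yes

Derivation:
Initial: x=-5.0000 theta=-0.3000
After 1 (propagate distance d=33): x=-14.9000 theta=-0.3000
After 2 (thin lens f=16): x=-14.9000 theta=101/160 (≈0.6313)
After 3 (propagate distance d=11): x=-1273/160 (≈-7.9563) theta=101/160 (≈0.6313)
After 4 (thin lens f=19): x=-1273/160 (≈-7.9563) theta=1.0500
After 5 (propagate distance d=17): x=1583/160 (≈9.8938) theta=1.0500
After 6 (thin lens f=-54): x=1583/160 (≈9.8938) theta=2131/1728 (≈1.2332)
After 7 (propagate distance d=32): x=213221/4320 (≈49.3567) theta=2131/1728 (≈1.2332)
After 8 (thin lens f=24): x=213221/4320 (≈49.3567) theta=-85361/103680 (≈-0.8233)
After 9 (propagate distance d=23 (to screen)): x=3154001/103680 (≈30.4205) theta=-85361/103680 (≈-0.8233)
|theta_initial|=0.3000 |theta_final|=85361/103680 (≈0.8233) -> increased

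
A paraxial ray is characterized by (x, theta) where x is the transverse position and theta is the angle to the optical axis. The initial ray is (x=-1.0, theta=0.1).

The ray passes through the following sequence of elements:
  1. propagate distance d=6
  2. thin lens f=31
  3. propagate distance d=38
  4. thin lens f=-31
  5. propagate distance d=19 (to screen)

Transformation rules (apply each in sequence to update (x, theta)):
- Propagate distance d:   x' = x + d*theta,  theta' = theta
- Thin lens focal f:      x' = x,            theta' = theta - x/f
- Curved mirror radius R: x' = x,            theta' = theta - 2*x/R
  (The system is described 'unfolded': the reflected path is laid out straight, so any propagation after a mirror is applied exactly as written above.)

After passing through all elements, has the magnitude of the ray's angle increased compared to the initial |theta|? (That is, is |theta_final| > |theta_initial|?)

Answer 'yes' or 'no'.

Answer: yes

Derivation:
Initial: x=-1.0000 theta=0.1000
After 1 (propagate distance d=6): x=-0.4000 theta=0.1000
After 2 (thin lens f=31): x=-0.4000 theta=7/62 (≈0.1129)
After 3 (propagate distance d=38): x=603/155 (≈3.8903) theta=7/62 (≈0.1129)
After 4 (thin lens f=-31): x=603/155 (≈3.8903) theta=2291/9610 (≈0.2384)
After 5 (propagate distance d=19 (to screen)): x=16183/1922 (≈8.4199) theta=2291/9610 (≈0.2384)
|theta_initial|=0.1000 |theta_final|=2291/9610 (≈0.2384) -> increased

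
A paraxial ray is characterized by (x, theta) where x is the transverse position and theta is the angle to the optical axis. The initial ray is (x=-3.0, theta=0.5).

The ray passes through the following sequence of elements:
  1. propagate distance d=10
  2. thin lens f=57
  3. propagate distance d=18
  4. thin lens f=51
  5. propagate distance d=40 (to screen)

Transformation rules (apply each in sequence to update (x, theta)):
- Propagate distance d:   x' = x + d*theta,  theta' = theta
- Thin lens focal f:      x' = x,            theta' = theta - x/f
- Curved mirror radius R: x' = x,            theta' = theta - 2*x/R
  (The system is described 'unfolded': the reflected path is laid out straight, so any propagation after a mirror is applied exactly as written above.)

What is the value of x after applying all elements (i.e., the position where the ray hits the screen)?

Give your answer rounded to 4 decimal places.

Answer: 20.8328

Derivation:
Initial: x=-3.0000 theta=0.5000
After 1 (propagate distance d=10): x=2.0000 theta=0.5000
After 2 (thin lens f=57): x=2.0000 theta=53/114 (≈0.4649)
After 3 (propagate distance d=18): x=197/19 (≈10.3684) theta=53/114 (≈0.4649)
After 4 (thin lens f=51): x=197/19 (≈10.3684) theta=169/646 (≈0.2616)
After 5 (propagate distance d=40 (to screen)): x=6729/323 (≈20.8328) theta=169/646 (≈0.2616)
Rounded to 4 decimal places: x = 20.8328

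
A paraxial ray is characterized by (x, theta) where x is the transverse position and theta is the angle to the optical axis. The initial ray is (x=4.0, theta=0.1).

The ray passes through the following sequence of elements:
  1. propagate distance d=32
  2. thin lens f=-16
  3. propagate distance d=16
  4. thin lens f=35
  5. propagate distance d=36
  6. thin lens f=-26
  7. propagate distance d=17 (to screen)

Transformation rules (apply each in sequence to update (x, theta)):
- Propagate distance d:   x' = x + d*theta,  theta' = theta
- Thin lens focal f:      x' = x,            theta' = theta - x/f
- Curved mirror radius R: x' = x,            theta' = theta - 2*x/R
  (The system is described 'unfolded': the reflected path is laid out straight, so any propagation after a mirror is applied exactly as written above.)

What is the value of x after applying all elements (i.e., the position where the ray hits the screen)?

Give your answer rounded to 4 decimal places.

Answer: 33.5687

Derivation:
Initial: x=4.0000 theta=0.1000
After 1 (propagate distance d=32): x=7.2000 theta=0.1000
After 2 (thin lens f=-16): x=7.2000 theta=0.5500
After 3 (propagate distance d=16): x=16.0000 theta=0.5500
After 4 (thin lens f=35): x=16.0000 theta=13/140 (≈0.0929)
After 5 (propagate distance d=36): x=677/35 (≈19.3429) theta=13/140 (≈0.0929)
After 6 (thin lens f=-26): x=677/35 (≈19.3429) theta=1523/1820 (≈0.8368)
After 7 (propagate distance d=17 (to screen)): x=12219/364 (≈33.5687) theta=1523/1820 (≈0.8368)
Rounded to 4 decimal places: x = 33.5687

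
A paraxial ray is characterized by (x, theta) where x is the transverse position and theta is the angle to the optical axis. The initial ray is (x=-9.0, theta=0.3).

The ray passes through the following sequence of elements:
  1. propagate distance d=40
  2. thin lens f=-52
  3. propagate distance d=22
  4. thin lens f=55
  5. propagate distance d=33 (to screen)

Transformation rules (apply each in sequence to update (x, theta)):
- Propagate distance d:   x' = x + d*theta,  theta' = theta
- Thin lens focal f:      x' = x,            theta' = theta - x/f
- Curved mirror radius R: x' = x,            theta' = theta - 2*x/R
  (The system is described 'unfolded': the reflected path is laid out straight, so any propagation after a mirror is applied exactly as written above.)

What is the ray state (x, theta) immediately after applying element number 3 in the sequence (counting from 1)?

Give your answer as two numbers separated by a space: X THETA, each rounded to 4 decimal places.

Answer: 10.8692 0.3577

Derivation:
Initial: x=-9.0000 theta=0.3000
After 1 (propagate distance d=40): x=3.0000 theta=0.3000
After 2 (thin lens f=-52): x=3.0000 theta=93/260 (≈0.3577)
After 3 (propagate distance d=22): x=1413/130 (≈10.8692) theta=93/260 (≈0.3577)
Rounded to 4 decimal places: x = 10.8692, theta = 0.3577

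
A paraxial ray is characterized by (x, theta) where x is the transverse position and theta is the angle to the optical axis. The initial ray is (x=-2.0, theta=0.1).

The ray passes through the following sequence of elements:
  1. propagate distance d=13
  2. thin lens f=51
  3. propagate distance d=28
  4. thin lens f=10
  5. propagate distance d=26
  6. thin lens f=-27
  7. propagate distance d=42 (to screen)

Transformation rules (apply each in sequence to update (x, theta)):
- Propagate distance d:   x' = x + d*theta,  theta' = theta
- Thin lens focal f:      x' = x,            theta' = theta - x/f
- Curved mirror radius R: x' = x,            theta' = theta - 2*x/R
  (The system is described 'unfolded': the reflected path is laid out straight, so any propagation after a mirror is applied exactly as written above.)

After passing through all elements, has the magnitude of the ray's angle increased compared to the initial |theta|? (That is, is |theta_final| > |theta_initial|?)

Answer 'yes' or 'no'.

Initial: x=-2.0000 theta=0.1000
After 1 (propagate distance d=13): x=-0.7000 theta=0.1000
After 2 (thin lens f=51): x=-0.7000 theta=29/255 (≈0.1137)
After 3 (propagate distance d=28): x=1267/510 (≈2.4843) theta=29/255 (≈0.1137)
After 4 (thin lens f=10): x=1267/510 (≈2.4843) theta=-229/1700 (≈-0.1347)
After 5 (propagate distance d=26): x=-1298/1275 (≈-1.0180) theta=-229/1700 (≈-0.1347)
After 6 (thin lens f=-27): x=-1298/1275 (≈-1.0180) theta=-23741/137700 (≈-0.1724)
After 7 (propagate distance d=42 (to screen)): x=-189551/22950 (≈-8.2593) theta=-23741/137700 (≈-0.1724)
|theta_initial|=0.1000 |theta_final|=23741/137700 (≈0.1724) -> increased

Answer: yes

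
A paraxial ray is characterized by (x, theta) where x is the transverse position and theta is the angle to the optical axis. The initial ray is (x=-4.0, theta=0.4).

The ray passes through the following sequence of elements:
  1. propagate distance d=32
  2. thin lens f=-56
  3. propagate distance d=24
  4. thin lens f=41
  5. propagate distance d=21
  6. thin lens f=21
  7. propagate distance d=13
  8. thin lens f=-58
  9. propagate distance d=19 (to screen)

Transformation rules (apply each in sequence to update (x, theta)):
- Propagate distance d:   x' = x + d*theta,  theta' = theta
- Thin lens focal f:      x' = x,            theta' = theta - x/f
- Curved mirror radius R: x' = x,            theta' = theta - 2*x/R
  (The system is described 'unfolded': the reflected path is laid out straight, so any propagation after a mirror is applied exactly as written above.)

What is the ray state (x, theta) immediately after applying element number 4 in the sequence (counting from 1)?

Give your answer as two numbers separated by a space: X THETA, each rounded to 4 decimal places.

Initial: x=-4.0000 theta=0.4000
After 1 (propagate distance d=32): x=8.8000 theta=0.4000
After 2 (thin lens f=-56): x=8.8000 theta=39/70 (≈0.5571)
After 3 (propagate distance d=24): x=776/35 (≈22.1714) theta=39/70 (≈0.5571)
After 4 (thin lens f=41): x=776/35 (≈22.1714) theta=47/2870 (≈0.0164)
Rounded to 4 decimal places: x = 22.1714, theta = 0.0164

Answer: 22.1714 0.0164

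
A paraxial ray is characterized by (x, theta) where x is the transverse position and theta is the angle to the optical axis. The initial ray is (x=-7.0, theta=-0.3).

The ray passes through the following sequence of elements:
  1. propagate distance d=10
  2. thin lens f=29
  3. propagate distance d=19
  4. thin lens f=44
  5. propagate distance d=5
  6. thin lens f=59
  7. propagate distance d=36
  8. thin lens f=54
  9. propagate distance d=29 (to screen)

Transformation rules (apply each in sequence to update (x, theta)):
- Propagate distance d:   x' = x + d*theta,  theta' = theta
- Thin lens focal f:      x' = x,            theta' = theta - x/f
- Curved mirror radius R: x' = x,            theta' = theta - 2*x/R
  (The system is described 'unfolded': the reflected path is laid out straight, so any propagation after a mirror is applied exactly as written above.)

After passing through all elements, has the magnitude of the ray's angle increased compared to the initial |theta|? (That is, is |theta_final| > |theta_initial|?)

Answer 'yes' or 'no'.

Initial: x=-7.0000 theta=-0.3000
After 1 (propagate distance d=10): x=-10.0000 theta=-0.3000
After 2 (thin lens f=29): x=-10.0000 theta=13/290 (≈0.0448)
After 3 (propagate distance d=19): x=-2653/290 (≈-9.1483) theta=13/290 (≈0.0448)
After 4 (thin lens f=44): x=-2653/290 (≈-9.1483) theta=645/2552 (≈0.2527)
After 5 (propagate distance d=5): x=-100607/12760 (≈-7.8846) theta=645/2552 (≈0.2527)
After 6 (thin lens f=59): x=-100607/12760 (≈-7.8846) theta=145441/376420 (≈0.3864)
After 7 (propagate distance d=36): x=4535939/752840 (≈6.0251) theta=145441/376420 (≈0.3864)
After 8 (thin lens f=54): x=4535939/752840 (≈6.0251) theta=11171689/40653360 (≈0.2748)
After 9 (propagate distance d=29 (to screen)): x=568919687/40653360 (≈13.9944) theta=11171689/40653360 (≈0.2748)
|theta_initial|=0.3000 |theta_final|=11171689/40653360 (≈0.2748) -> not increased

Answer: no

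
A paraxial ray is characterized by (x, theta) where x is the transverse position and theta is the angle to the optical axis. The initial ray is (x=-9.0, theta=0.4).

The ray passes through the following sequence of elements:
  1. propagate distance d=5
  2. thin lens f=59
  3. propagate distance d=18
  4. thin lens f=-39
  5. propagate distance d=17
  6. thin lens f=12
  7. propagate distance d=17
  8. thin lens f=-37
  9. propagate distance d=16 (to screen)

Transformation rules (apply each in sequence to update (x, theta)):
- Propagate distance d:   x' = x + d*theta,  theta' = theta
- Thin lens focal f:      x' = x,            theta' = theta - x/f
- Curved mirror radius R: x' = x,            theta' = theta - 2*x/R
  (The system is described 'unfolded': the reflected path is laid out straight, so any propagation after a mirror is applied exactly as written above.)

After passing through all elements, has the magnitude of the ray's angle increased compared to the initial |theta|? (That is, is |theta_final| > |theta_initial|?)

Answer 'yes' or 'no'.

Answer: no

Derivation:
Initial: x=-9.0000 theta=0.4000
After 1 (propagate distance d=5): x=-7.0000 theta=0.4000
After 2 (thin lens f=59): x=-7.0000 theta=153/295 (≈0.5186)
After 3 (propagate distance d=18): x=689/295 (≈2.3356) theta=153/295 (≈0.5186)
After 4 (thin lens f=-39): x=689/295 (≈2.3356) theta=512/885 (≈0.5785)
After 5 (propagate distance d=17): x=10771/885 (≈12.1706) theta=512/885 (≈0.5785)
After 6 (thin lens f=12): x=10771/885 (≈12.1706) theta=-4627/10620 (≈-0.4357)
After 7 (propagate distance d=17): x=50593/10620 (≈4.7639) theta=-4627/10620 (≈-0.4357)
After 8 (thin lens f=-37): x=50593/10620 (≈4.7639) theta=-20101/65490 (≈-0.3069)
After 9 (propagate distance d=16 (to screen)): x=-11551/78588 (≈-0.1470) theta=-20101/65490 (≈-0.3069)
|theta_initial|=0.4000 |theta_final|=20101/65490 (≈0.3069) -> not increased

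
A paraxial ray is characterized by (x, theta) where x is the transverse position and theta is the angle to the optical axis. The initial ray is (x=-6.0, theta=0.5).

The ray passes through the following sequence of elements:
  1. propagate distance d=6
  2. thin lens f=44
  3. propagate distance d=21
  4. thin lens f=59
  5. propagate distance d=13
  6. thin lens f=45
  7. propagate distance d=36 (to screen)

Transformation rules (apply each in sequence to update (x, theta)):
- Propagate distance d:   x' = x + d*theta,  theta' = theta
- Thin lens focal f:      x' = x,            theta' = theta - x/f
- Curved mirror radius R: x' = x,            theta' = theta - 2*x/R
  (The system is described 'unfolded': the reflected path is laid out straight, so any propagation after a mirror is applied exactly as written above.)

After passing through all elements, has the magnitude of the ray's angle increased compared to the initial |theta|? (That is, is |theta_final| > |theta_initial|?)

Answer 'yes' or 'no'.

Answer: no

Derivation:
Initial: x=-6.0000 theta=0.5000
After 1 (propagate distance d=6): x=-3.0000 theta=0.5000
After 2 (thin lens f=44): x=-3.0000 theta=25/44 (≈0.5682)
After 3 (propagate distance d=21): x=393/44 (≈8.9318) theta=25/44 (≈0.5682)
After 4 (thin lens f=59): x=393/44 (≈8.9318) theta=541/1298 (≈0.4168)
After 5 (propagate distance d=13): x=37253/2596 (≈14.3502) theta=541/1298 (≈0.4168)
After 6 (thin lens f=45): x=37253/2596 (≈14.3502) theta=11437/116820 (≈0.0979)
After 7 (propagate distance d=36 (to screen)): x=232013/12980 (≈17.8747) theta=11437/116820 (≈0.0979)
|theta_initial|=0.5000 |theta_final|=11437/116820 (≈0.0979) -> not increased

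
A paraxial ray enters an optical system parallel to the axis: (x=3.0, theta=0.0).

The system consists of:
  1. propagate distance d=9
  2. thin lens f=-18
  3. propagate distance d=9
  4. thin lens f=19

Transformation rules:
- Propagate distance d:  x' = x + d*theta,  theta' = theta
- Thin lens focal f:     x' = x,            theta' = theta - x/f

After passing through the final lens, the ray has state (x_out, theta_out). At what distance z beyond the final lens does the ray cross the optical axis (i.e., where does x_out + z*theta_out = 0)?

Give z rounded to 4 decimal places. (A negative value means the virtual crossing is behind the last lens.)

Answer: 64.1250

Derivation:
Initial: x=3.0000 theta=0.0000
After 1 (propagate distance d=9): x=3.0000 theta=0.0000
After 2 (thin lens f=-18): x=3.0000 theta=1/6 (≈0.1667)
After 3 (propagate distance d=9): x=4.5000 theta=1/6 (≈0.1667)
After 4 (thin lens f=19): x=4.5000 theta=-4/57 (≈-0.0702)
z_focus = -x_out/theta_out = -(4.5000)/(-4/57) = 64.1250
Rounded to 4 decimal places: z = 64.1250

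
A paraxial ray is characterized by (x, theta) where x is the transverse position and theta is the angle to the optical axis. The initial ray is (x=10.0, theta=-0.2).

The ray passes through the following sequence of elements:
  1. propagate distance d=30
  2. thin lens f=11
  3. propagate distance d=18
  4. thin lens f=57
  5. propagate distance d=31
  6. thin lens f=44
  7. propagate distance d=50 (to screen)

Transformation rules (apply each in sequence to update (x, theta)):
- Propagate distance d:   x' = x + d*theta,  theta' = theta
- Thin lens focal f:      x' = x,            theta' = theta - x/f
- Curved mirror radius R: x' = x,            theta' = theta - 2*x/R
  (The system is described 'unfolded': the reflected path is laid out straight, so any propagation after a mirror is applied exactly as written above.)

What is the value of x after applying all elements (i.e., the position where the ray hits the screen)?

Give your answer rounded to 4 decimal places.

Answer: -20.0262

Derivation:
Initial: x=10.0000 theta=-0.2000
After 1 (propagate distance d=30): x=4.0000 theta=-0.2000
After 2 (thin lens f=11): x=4.0000 theta=-31/55 (≈-0.5636)
After 3 (propagate distance d=18): x=-338/55 (≈-6.1455) theta=-31/55 (≈-0.5636)
After 4 (thin lens f=57): x=-338/55 (≈-6.1455) theta=-1429/3135 (≈-0.4558)
After 5 (propagate distance d=31): x=-12713/627 (≈-20.2759) theta=-1429/3135 (≈-0.4558)
After 6 (thin lens f=44): x=-12713/627 (≈-20.2759) theta=689/137940 (≈0.0050)
After 7 (propagate distance d=50 (to screen)): x=-14539/726 (≈-20.0262) theta=689/137940 (≈0.0050)
Rounded to 4 decimal places: x = -20.0262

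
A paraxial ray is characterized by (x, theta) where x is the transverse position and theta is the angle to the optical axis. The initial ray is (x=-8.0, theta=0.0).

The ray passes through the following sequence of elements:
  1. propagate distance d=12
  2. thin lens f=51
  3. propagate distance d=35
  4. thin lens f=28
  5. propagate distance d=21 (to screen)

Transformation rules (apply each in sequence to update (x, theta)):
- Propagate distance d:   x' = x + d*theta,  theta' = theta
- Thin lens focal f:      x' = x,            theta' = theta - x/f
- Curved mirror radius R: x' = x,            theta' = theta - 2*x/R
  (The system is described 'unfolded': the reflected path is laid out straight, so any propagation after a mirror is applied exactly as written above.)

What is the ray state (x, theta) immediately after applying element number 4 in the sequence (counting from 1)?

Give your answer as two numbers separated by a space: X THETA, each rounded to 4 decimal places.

Answer: -2.5098 0.2465

Derivation:
Initial: x=-8.0000 theta=0.0000
After 1 (propagate distance d=12): x=-8.0000 theta=0.0000
After 2 (thin lens f=51): x=-8.0000 theta=8/51 (≈0.1569)
After 3 (propagate distance d=35): x=-128/51 (≈-2.5098) theta=8/51 (≈0.1569)
After 4 (thin lens f=28): x=-128/51 (≈-2.5098) theta=88/357 (≈0.2465)
Rounded to 4 decimal places: x = -2.5098, theta = 0.2465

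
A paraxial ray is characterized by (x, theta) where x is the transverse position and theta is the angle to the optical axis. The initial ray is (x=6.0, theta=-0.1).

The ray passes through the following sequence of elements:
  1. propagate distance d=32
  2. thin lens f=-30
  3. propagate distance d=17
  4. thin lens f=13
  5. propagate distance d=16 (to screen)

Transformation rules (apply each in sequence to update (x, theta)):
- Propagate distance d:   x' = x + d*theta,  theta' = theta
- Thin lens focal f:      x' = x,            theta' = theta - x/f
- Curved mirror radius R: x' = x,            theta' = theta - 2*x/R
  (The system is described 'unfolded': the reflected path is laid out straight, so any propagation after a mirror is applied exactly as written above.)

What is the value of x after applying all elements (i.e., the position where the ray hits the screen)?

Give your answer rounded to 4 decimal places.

Answer: -0.7267

Derivation:
Initial: x=6.0000 theta=-0.1000
After 1 (propagate distance d=32): x=2.8000 theta=-0.1000
After 2 (thin lens f=-30): x=2.8000 theta=-1/150 (≈-0.0067)
After 3 (propagate distance d=17): x=403/150 (≈2.6867) theta=-1/150 (≈-0.0067)
After 4 (thin lens f=13): x=403/150 (≈2.6867) theta=-16/75 (≈-0.2133)
After 5 (propagate distance d=16 (to screen)): x=-109/150 (≈-0.7267) theta=-16/75 (≈-0.2133)
Rounded to 4 decimal places: x = -0.7267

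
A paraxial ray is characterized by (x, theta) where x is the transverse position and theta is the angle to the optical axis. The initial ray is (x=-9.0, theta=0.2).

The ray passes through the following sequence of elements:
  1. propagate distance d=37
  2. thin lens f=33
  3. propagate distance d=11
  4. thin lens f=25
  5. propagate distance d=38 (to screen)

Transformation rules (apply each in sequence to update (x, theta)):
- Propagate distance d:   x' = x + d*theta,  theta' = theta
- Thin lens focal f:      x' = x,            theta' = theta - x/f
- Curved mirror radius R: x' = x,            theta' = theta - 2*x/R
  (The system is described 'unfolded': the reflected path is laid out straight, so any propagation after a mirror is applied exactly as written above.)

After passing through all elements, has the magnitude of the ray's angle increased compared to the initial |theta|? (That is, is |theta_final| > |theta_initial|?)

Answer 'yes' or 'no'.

Initial: x=-9.0000 theta=0.2000
After 1 (propagate distance d=37): x=-1.6000 theta=0.2000
After 2 (thin lens f=33): x=-1.6000 theta=41/165 (≈0.2485)
After 3 (propagate distance d=11): x=17/15 (≈1.1333) theta=41/165 (≈0.2485)
After 4 (thin lens f=25): x=17/15 (≈1.1333) theta=838/4125 (≈0.2032)
After 5 (propagate distance d=38 (to screen)): x=12173/1375 (≈8.8531) theta=838/4125 (≈0.2032)
|theta_initial|=0.2000 |theta_final|=838/4125 (≈0.2032) -> increased

Answer: yes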